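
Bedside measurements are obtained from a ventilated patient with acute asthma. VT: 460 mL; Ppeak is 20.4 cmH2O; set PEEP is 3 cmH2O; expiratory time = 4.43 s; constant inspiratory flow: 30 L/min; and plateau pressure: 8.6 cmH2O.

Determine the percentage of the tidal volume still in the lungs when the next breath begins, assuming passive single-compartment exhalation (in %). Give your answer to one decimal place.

Flow: 30 L/min ÷ 60 = 0.5 L/s.
R = (PIP − Pplat)/V̇ = (20.4 − 8.6) / 0.5 = 11.8/0.5 = 23.6 cmH2O·s/L.
C = Vt/(Pplat − PEEP) = 460.0 / (8.6 − 3) = 460.0/5.6 = 82.143 mL/cmH2O.
τ = R × C = 23.6 × 0.08214 L/cmH2O = 1.939 s.
Fraction remaining at end-expiration = e^(−Te/τ) = e^(−4.43/1.939) = 0.1018 → 10.18%.

10.2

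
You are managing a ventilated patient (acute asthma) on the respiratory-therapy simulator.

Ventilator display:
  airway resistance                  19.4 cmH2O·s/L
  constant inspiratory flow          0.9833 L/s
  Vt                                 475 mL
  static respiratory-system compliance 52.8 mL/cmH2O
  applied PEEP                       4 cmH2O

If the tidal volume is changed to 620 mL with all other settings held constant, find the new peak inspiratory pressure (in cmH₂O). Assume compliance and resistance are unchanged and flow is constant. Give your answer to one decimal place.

PIP = Vt/C + R·V̇ + PEEP (constant-flow equation of motion).
Only the elastic term changes: ΔPIP = ΔVt / C = (620 − 475) / 52.8 = 2.746 cmH2O.
Original PIP = 475/52.8 + 19.4×0.9833 + 4 = 32.072 cmH2O; new PIP = 32.072 + (2.746) = 34.818 cmH2O.

34.8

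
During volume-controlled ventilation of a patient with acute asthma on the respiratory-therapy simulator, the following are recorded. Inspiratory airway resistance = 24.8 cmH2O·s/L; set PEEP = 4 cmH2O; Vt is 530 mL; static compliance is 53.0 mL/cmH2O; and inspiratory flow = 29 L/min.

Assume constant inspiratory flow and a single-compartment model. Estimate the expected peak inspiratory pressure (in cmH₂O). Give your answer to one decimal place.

Flow: 29 L/min ÷ 60 = 0.4833 L/s.
Equation of motion (constant flow): PIP = Vt/C + R·V̇ + PEEP.
PIP = 530/53.0 + 24.8×0.4833 + 4 = 10.0 + 11.986 + 4 = 25.986 cmH2O.

26.0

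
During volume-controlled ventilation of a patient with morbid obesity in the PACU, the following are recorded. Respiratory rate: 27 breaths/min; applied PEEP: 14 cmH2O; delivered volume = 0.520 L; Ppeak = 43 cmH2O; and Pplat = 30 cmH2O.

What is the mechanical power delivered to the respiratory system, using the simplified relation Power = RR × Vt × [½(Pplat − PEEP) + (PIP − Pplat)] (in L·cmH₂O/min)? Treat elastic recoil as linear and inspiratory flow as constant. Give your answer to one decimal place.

Per-breath work = Vt × [½(Pplat−PEEP) + (PIP−Pplat)] = 0.520 × [0.5×16.0 + 13.0] = 0.520 × 21.0 = 10.92 L·cmH2O.
Power = 27 × 10.92 = 294.84 L·cmH2O/min.

294.8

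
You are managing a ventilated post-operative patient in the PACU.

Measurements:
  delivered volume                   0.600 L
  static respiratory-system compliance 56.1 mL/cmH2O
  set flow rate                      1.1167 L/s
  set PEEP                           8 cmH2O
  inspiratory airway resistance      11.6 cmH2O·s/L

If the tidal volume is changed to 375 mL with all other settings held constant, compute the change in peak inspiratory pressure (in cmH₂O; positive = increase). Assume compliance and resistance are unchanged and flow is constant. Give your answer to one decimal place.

-4.0

PIP = Vt/C + R·V̇ + PEEP (constant-flow equation of motion).
Only the elastic term changes: ΔPIP = ΔVt / C = (375 − 600) / 56.1 = -4.011 cmH2O.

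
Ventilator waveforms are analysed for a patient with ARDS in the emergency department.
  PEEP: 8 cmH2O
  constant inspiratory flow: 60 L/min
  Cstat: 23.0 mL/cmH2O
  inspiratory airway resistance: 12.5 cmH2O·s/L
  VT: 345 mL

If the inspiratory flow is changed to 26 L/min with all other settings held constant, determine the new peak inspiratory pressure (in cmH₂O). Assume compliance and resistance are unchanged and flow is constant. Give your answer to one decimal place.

28.4

Flow: 60 L/min ÷ 60 = 1 L/s.
New flow: 26 L/min ÷ 60 = 0.4333 L/s.
PIP = Vt/C + R·V̇ + PEEP (constant-flow equation of motion).
Only the resistive term changes: ΔPIP = R × ΔV̇ = 12.5 × (0.4333 − 1) = 12.5 × -0.5667 = -7.084 cmH2O.
Original PIP = 345/23.0 + 12.5×1 + 8 = 35.5 cmH2O; new PIP = 35.5 + (-7.084) = 28.416 cmH2O.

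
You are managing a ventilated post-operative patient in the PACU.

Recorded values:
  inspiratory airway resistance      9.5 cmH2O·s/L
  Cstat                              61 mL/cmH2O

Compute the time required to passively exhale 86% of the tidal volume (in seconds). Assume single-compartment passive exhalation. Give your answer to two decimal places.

τ = R × C = 9.5 × 61 mL/cmH2O = 9.5 × 0.061 L/cmH2O = 0.5795 s.
Exhaled fraction f = 1 − e^(−t/τ) → t = −τ·ln(1 − f) = −0.5795·ln(0.14) = 1.139 s.

1.14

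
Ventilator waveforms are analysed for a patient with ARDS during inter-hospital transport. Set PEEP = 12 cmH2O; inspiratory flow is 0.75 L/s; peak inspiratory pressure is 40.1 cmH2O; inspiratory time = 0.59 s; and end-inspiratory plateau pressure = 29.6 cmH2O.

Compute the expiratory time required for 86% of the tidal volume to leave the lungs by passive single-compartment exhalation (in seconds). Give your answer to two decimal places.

Vt = flow × Ti = 0.75 L/s × 0.59 s × 1000 mL/L = 442.5 mL.
R = (PIP − Pplat)/V̇ = (40.1 − 29.6) / 0.75 = 10.5/0.75 = 14.0 cmH2O·s/L.
C = Vt/(Pplat − PEEP) = 442.5 / (29.6 − 12) = 442.5/17.6 = 25.142 mL/cmH2O.
τ = R × C = 14.0 × 0.02514 L/cmH2O = 0.352 s.
t = −τ·ln(1 − 0.86) = −0.352·ln(0.14) = 0.6921 s.

0.69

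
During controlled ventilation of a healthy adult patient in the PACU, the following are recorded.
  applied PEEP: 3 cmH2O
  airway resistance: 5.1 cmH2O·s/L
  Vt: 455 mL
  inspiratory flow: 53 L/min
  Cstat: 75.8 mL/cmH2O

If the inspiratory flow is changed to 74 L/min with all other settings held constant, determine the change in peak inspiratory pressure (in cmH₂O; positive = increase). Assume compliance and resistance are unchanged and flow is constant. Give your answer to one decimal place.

Flow: 53 L/min ÷ 60 = 0.8833 L/s.
New flow: 74 L/min ÷ 60 = 1.2333 L/s.
PIP = Vt/C + R·V̇ + PEEP (constant-flow equation of motion).
Only the resistive term changes: ΔPIP = R × ΔV̇ = 5.1 × (1.2333 − 0.8833) = 5.1 × 0.35 = 1.785 cmH2O.

1.8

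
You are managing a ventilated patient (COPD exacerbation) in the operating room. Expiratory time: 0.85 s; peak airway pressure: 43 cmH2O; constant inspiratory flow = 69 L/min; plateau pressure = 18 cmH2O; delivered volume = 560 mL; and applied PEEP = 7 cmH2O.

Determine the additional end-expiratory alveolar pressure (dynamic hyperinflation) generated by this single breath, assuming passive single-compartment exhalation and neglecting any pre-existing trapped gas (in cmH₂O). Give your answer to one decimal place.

Flow: 69 L/min ÷ 60 = 1.15 L/s.
R = (PIP − Pplat)/V̇ = (43 − 18) / 1.15 = 25.0/1.15 = 21.739 cmH2O·s/L.
C = Vt/(Pplat − PEEP) = 560.0 / (18 − 7) = 560.0/11.0 = 50.909 mL/cmH2O.
τ = R × C = 21.739 × 0.05091 L/cmH2O = 1.107 s.
Fraction remaining = e^(−Te/τ) = e^(−0.85/1.107) = 0.464; trapped volume = 560.0 × 0.464 = 259.84 mL.
Additional alveolar pressure from trapping ≈ V_trapped / C = 259.84 / 50.909 = 5.104 cmH2O.

5.1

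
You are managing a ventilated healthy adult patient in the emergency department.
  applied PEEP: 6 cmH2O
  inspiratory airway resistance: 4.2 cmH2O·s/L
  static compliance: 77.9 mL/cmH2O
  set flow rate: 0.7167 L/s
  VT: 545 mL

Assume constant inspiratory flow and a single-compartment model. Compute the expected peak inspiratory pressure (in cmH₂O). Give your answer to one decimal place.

16.0

Equation of motion (constant flow): PIP = Vt/C + R·V̇ + PEEP.
PIP = 545/77.9 + 4.2×0.7167 + 6 = 6.996 + 3.01 + 6 = 16.006 cmH2O.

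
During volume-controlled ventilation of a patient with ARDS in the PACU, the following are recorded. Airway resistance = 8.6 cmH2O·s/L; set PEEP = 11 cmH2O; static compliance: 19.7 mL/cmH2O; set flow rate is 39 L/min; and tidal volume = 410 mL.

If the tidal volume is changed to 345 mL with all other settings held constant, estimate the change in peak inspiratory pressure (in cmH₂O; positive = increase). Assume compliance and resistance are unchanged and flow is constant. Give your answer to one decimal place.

-3.3

PIP = Vt/C + R·V̇ + PEEP (constant-flow equation of motion).
Only the elastic term changes: ΔPIP = ΔVt / C = (345 − 410) / 19.7 = -3.299 cmH2O.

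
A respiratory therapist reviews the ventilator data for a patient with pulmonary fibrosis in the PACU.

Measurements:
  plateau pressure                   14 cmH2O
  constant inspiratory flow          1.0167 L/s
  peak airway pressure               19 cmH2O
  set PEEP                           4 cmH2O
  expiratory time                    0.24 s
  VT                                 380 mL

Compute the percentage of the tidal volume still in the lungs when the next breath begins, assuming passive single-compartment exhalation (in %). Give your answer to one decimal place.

27.7

R = (PIP − Pplat)/V̇ = (19 − 14) / 1.0167 = 5.0/1.0167 = 4.918 cmH2O·s/L.
C = Vt/(Pplat − PEEP) = 380.0 / (14 − 4) = 380.0/10.0 = 38.0 mL/cmH2O.
τ = R × C = 4.918 × 0.038 L/cmH2O = 0.1869 s.
Fraction remaining at end-expiration = e^(−Te/τ) = e^(−0.24/0.1869) = 0.2769 → 27.69%.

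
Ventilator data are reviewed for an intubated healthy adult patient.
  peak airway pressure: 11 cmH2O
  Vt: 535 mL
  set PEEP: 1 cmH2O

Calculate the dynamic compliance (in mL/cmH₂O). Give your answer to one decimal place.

Dynamic compliance = Vt / (PIP − PEEP) = 535 / (11 − 1) = 535 / 10.0 = 53.5 mL/cmH2O.

53.5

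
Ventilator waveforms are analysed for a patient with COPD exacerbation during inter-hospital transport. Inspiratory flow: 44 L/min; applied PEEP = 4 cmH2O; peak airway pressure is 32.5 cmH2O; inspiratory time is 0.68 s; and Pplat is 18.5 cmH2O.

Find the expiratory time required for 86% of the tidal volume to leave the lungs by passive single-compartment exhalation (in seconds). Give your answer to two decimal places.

1.29

Flow: 44 L/min ÷ 60 = 0.7333 L/s.
Vt = flow × Ti = 0.7333 L/s × 0.68 s × 1000 mL/L = 498.64 mL.
R = (PIP − Pplat)/V̇ = (32.5 − 18.5) / 0.7333 = 14.0/0.7333 = 19.092 cmH2O·s/L.
C = Vt/(Pplat − PEEP) = 498.64 / (18.5 − 4) = 498.64/14.5 = 34.389 mL/cmH2O.
τ = R × C = 19.092 × 0.03439 L/cmH2O = 0.6566 s.
t = −τ·ln(1 − 0.86) = −0.6566·ln(0.14) = 1.291 s.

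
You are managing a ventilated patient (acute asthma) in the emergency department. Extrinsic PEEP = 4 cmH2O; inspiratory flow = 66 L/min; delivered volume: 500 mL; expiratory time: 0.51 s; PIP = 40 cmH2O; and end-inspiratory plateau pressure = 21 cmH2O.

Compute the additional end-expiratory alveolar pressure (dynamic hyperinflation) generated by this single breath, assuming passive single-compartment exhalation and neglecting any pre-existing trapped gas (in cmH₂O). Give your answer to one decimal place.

Flow: 66 L/min ÷ 60 = 1.1 L/s.
R = (PIP − Pplat)/V̇ = (40 − 21) / 1.1 = 19.0/1.1 = 17.273 cmH2O·s/L.
C = Vt/(Pplat − PEEP) = 500.0 / (21 − 4) = 500.0/17.0 = 29.412 mL/cmH2O.
τ = R × C = 17.273 × 0.02941 L/cmH2O = 0.508 s.
Fraction remaining = e^(−Te/τ) = e^(−0.51/0.508) = 0.3664; trapped volume = 500.0 × 0.3664 = 183.2 mL.
Additional alveolar pressure from trapping ≈ V_trapped / C = 183.2 / 29.412 = 6.229 cmH2O.

6.2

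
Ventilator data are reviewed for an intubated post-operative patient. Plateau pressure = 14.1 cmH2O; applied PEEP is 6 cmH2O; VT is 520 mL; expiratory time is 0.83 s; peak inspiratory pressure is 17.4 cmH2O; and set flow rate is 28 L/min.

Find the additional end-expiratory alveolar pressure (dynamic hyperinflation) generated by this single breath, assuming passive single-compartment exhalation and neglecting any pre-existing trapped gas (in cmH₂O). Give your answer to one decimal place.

Flow: 28 L/min ÷ 60 = 0.4667 L/s.
R = (PIP − Pplat)/V̇ = (17.4 − 14.1) / 0.4667 = 3.3/0.4667 = 7.071 cmH2O·s/L.
C = Vt/(Pplat − PEEP) = 520.0 / (14.1 − 6) = 520.0/8.1 = 64.198 mL/cmH2O.
τ = R × C = 7.071 × 0.0642 L/cmH2O = 0.454 s.
Fraction remaining = e^(−Te/τ) = e^(−0.83/0.454) = 0.1607; trapped volume = 520.0 × 0.1607 = 83.564 mL.
Additional alveolar pressure from trapping ≈ V_trapped / C = 83.564 / 64.198 = 1.302 cmH2O.

1.3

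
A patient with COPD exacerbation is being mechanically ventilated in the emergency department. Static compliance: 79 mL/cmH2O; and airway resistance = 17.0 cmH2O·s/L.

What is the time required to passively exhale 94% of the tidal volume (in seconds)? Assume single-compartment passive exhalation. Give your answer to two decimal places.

3.78

τ = R × C = 17.0 × 79 mL/cmH2O = 17.0 × 0.079 L/cmH2O = 1.343 s.
Exhaled fraction f = 1 − e^(−t/τ) → t = −τ·ln(1 − f) = −1.343·ln(0.06) = 3.778 s.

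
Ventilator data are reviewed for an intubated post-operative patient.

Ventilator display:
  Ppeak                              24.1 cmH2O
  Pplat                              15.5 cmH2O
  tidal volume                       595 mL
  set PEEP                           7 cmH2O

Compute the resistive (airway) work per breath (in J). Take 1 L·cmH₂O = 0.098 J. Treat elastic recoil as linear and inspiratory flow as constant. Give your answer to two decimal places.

With constant inspiratory flow the resistive pressure is constant at PIP − Pplat = 24.1 − 15.5 = 8.6 cmH2O, so resistive work = 8.6 × 0.595 = 5.117 L·cmH2O.
× 0.098 J/(L·cmH2O) → 0.5015 J.

0.50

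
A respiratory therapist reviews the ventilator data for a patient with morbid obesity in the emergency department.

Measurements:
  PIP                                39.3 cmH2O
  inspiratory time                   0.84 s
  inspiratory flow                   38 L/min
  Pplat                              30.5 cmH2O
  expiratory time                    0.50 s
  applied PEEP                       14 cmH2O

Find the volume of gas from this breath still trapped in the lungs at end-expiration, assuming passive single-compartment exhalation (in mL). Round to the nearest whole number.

Flow: 38 L/min ÷ 60 = 0.6333 L/s.
Vt = flow × Ti = 0.6333 L/s × 0.84 s × 1000 mL/L = 531.97 mL.
R = (PIP − Pplat)/V̇ = (39.3 − 30.5) / 0.6333 = 8.8/0.6333 = 13.895 cmH2O·s/L.
C = Vt/(Pplat − PEEP) = 531.97 / (30.5 − 14) = 531.97/16.5 = 32.241 mL/cmH2O.
τ = R × C = 13.895 × 0.03224 L/cmH2O = 0.448 s.
Fraction remaining = e^(−Te/τ) = e^(−0.50/0.448) = 0.3276.
Trapped volume = 531.97 × 0.3276 = 174.27 mL.

174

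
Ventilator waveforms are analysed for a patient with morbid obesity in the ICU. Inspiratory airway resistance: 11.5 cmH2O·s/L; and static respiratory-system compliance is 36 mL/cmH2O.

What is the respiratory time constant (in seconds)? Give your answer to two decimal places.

0.41

τ = R × C = 11.5 × 36 mL/cmH2O = 11.5 × 0.036 L/cmH2O = 0.414 s.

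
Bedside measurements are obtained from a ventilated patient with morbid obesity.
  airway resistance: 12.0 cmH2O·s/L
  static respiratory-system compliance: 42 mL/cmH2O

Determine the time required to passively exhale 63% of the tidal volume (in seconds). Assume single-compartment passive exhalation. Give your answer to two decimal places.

0.50

τ = R × C = 12.0 × 42 mL/cmH2O = 12.0 × 0.042 L/cmH2O = 0.504 s.
Exhaled fraction f = 1 − e^(−t/τ) → t = −τ·ln(1 − f) = −0.504·ln(0.37) = 0.5011 s.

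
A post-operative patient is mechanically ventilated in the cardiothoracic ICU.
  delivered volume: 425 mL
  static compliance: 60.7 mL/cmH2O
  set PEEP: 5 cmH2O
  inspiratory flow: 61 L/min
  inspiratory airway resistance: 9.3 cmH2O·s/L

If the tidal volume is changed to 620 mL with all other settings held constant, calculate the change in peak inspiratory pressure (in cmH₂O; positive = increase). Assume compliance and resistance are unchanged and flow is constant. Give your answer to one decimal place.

PIP = Vt/C + R·V̇ + PEEP (constant-flow equation of motion).
Only the elastic term changes: ΔPIP = ΔVt / C = (620 − 425) / 60.7 = 3.213 cmH2O.

3.2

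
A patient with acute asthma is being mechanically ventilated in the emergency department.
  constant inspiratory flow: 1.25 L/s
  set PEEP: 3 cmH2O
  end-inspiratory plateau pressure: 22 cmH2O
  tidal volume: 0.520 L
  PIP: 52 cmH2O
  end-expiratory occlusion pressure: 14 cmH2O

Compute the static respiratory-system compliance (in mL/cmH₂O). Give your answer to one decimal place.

65.0

End-expiratory occlusion gives total PEEP = 14 cmH2O (intrinsic PEEP = 14 − 3 = 11). Use total PEEP for the elastic gradient.
Cstat = Vt / (Pplat − PEEPtotal) = 520 / (22 − 14) = 520 / 8.0 = 65.0 mL/cmH2O.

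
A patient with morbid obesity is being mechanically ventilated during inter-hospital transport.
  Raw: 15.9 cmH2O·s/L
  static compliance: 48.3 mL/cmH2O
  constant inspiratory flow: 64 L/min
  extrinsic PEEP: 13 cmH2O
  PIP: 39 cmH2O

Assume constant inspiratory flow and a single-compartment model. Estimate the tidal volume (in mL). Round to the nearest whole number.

Flow: 64 L/min ÷ 60 = 1.0667 L/s.
Equation of motion (constant flow): PIP = Vt/C + R·V̇ + PEEP.
Vt/C = PIP − R·V̇ − PEEP = 39 − 16.961 − 13 = 9.039 cmH2O.
Vt = C × 9.039 = 48.3 × 9.039 = 436.58 mL.

437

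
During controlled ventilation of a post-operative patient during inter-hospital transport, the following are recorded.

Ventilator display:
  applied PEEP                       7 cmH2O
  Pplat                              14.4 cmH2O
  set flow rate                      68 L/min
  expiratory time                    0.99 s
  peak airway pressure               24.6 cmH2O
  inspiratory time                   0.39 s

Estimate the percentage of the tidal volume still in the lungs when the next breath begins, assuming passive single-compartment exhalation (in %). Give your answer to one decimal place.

15.9

Flow: 68 L/min ÷ 60 = 1.1333 L/s.
Vt = flow × Ti = 1.1333 L/s × 0.39 s × 1000 mL/L = 441.99 mL.
R = (PIP − Pplat)/V̇ = (24.6 − 14.4) / 1.1333 = 10.2/1.1333 = 9.0 cmH2O·s/L.
C = Vt/(Pplat − PEEP) = 441.99 / (14.4 − 7) = 441.99/7.4 = 59.728 mL/cmH2O.
τ = R × C = 9.0 × 0.05973 L/cmH2O = 0.5376 s.
Fraction remaining at end-expiration = e^(−Te/τ) = e^(−0.99/0.5376) = 0.1586 → 15.86%.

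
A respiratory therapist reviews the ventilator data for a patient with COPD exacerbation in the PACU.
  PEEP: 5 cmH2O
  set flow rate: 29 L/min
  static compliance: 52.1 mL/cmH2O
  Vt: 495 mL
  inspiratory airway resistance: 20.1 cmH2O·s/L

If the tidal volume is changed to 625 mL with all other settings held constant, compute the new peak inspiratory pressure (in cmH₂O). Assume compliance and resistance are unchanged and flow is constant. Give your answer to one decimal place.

Flow: 29 L/min ÷ 60 = 0.4833 L/s.
PIP = Vt/C + R·V̇ + PEEP (constant-flow equation of motion).
Only the elastic term changes: ΔPIP = ΔVt / C = (625 − 495) / 52.1 = 2.495 cmH2O.
Original PIP = 495/52.1 + 20.1×0.4833 + 5 = 24.215 cmH2O; new PIP = 24.215 + (2.495) = 26.71 cmH2O.

26.7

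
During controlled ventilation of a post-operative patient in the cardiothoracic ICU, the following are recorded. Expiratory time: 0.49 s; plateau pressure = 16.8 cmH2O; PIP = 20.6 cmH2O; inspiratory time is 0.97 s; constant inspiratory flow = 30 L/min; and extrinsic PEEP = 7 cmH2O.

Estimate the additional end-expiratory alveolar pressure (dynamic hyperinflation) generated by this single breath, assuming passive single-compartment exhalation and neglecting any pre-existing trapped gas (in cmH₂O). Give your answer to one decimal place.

2.7

Flow: 30 L/min ÷ 60 = 0.5 L/s.
Vt = flow × Ti = 0.5 L/s × 0.97 s × 1000 mL/L = 485.0 mL.
R = (PIP − Pplat)/V̇ = (20.6 − 16.8) / 0.5 = 3.8/0.5 = 7.6 cmH2O·s/L.
C = Vt/(Pplat − PEEP) = 485.0 / (16.8 − 7) = 485.0/9.8 = 49.49 mL/cmH2O.
τ = R × C = 7.6 × 0.04949 L/cmH2O = 0.3761 s.
Fraction remaining = e^(−Te/τ) = e^(−0.49/0.3761) = 0.2718; trapped volume = 485.0 × 0.2718 = 131.82 mL.
Additional alveolar pressure from trapping ≈ V_trapped / C = 131.82 / 49.49 = 2.664 cmH2O.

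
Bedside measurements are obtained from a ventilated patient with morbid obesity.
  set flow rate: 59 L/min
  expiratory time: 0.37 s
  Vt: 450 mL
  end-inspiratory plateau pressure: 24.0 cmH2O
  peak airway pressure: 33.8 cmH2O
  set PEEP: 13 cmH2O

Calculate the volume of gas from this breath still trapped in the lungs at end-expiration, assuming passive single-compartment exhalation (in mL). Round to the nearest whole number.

Flow: 59 L/min ÷ 60 = 0.9833 L/s.
R = (PIP − Pplat)/V̇ = (33.8 − 24.0) / 0.9833 = 9.8/0.9833 = 9.966 cmH2O·s/L.
C = Vt/(Pplat − PEEP) = 450.0 / (24.0 − 13) = 450.0/11.0 = 40.909 mL/cmH2O.
τ = R × C = 9.966 × 0.04091 L/cmH2O = 0.4077 s.
Fraction remaining = e^(−Te/τ) = e^(−0.37/0.4077) = 0.4035.
Trapped volume = 450.0 × 0.4035 = 181.58 mL.

182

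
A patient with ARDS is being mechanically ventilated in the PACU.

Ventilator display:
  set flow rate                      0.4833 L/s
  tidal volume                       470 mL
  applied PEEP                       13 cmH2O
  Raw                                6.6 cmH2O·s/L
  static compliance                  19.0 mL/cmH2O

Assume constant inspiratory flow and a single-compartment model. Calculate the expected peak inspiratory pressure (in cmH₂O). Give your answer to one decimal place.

Equation of motion (constant flow): PIP = Vt/C + R·V̇ + PEEP.
PIP = 470/19.0 + 6.6×0.4833 + 13 = 24.737 + 3.19 + 13 = 40.927 cmH2O.

40.9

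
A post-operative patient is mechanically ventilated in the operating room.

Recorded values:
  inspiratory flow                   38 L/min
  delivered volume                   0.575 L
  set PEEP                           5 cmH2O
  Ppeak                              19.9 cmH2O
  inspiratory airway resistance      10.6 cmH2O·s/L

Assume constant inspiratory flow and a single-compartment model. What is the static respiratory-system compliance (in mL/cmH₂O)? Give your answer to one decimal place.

70.2

Flow: 38 L/min ÷ 60 = 0.6333 L/s.
Equation of motion (constant flow): PIP = Vt/C + R·V̇ + PEEP.
Vt/C = PIP − R·V̇ − PEEP = 19.9 − 10.6×0.6333 − 5 = 19.9 − 6.713 − 5 = 8.187 cmH2O.
C = Vt / 8.187 = 575 / 8.187 = 70.233 mL/cmH2O.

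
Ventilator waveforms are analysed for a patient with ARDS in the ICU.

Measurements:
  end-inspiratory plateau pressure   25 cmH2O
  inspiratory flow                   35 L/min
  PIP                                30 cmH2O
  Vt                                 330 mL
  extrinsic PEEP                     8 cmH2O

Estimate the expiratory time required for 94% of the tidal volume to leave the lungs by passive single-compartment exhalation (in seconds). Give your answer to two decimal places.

0.47

Flow: 35 L/min ÷ 60 = 0.5833 L/s.
R = (PIP − Pplat)/V̇ = (30 − 25) / 0.5833 = 5.0/0.5833 = 8.572 cmH2O·s/L.
C = Vt/(Pplat − PEEP) = 330.0 / (25 − 8) = 330.0/17.0 = 19.412 mL/cmH2O.
τ = R × C = 8.572 × 0.01941 L/cmH2O = 0.1664 s.
t = −τ·ln(1 − 0.94) = −0.1664·ln(0.06) = 0.4682 s.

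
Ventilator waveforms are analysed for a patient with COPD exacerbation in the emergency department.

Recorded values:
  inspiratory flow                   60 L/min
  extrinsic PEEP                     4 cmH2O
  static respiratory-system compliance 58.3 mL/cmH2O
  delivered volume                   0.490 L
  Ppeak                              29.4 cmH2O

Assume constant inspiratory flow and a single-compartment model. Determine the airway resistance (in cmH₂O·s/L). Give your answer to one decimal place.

Flow: 60 L/min ÷ 60 = 1 L/s.
Equation of motion (constant flow): PIP = Vt/C + R·V̇ + PEEP.
R·V̇ = PIP − Vt/C − PEEP = 29.4 − 490/58.3 − 4 = 29.4 − 8.405 − 4 = 16.995 cmH2O.
R = 16.995 / 1 = 16.995 cmH2O·s/L.

17.0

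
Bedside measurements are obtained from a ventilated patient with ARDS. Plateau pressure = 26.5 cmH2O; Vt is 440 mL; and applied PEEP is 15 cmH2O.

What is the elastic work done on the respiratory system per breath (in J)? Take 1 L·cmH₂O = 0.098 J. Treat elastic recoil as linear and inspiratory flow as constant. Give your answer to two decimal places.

Elastic work ≈ ½ × (Pplat − PEEP) × Vt = 0.5 × (26.5 − 15) × 0.440 L = 0.5 × 11.5 × 0.440 = 2.53 L·cmH2O.
× 0.098 J/(L·cmH2O) → 0.2479 J.

0.25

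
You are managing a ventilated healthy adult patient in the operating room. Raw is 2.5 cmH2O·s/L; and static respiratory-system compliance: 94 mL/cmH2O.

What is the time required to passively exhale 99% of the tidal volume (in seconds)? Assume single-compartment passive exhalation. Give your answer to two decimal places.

τ = R × C = 2.5 × 94 mL/cmH2O = 2.5 × 0.094 L/cmH2O = 0.235 s.
Exhaled fraction f = 1 − e^(−t/τ) → t = −τ·ln(1 − f) = −0.235·ln(0.01) = 1.082 s.

1.08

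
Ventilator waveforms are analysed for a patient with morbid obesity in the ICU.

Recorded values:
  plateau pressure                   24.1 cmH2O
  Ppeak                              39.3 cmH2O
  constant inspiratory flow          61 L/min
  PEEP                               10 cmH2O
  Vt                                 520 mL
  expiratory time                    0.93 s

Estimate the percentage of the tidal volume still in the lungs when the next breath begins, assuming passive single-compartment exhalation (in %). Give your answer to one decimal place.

18.5

Flow: 61 L/min ÷ 60 = 1.0167 L/s.
R = (PIP − Pplat)/V̇ = (39.3 − 24.1) / 1.0167 = 15.2/1.0167 = 14.95 cmH2O·s/L.
C = Vt/(Pplat − PEEP) = 520.0 / (24.1 − 10) = 520.0/14.1 = 36.879 mL/cmH2O.
τ = R × C = 14.95 × 0.03688 L/cmH2O = 0.5514 s.
Fraction remaining at end-expiration = e^(−Te/τ) = e^(−0.93/0.5514) = 0.1851 → 18.51%.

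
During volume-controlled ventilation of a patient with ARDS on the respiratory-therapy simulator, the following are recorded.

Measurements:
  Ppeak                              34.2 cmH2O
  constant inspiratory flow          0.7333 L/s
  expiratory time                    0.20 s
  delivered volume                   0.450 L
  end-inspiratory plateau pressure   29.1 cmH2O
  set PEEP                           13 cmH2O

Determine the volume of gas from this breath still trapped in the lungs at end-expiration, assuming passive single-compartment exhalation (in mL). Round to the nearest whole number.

161

R = (PIP − Pplat)/V̇ = (34.2 − 29.1) / 0.7333 = 5.1/0.7333 = 6.955 cmH2O·s/L.
C = Vt/(Pplat − PEEP) = 450.0 / (29.1 − 13) = 450.0/16.1 = 27.95 mL/cmH2O.
τ = R × C = 6.955 × 0.02795 L/cmH2O = 0.1944 s.
Fraction remaining = e^(−Te/τ) = e^(−0.20/0.1944) = 0.3574.
Trapped volume = 450.0 × 0.3574 = 160.83 mL.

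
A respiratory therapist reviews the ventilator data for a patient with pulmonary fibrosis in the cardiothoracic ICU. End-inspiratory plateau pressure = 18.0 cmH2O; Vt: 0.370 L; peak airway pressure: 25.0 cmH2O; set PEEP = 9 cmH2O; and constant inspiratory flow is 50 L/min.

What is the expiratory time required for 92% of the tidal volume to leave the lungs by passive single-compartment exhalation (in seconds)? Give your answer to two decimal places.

Flow: 50 L/min ÷ 60 = 0.8333 L/s.
R = (PIP − Pplat)/V̇ = (25.0 − 18.0) / 0.8333 = 7.0/0.8333 = 8.4 cmH2O·s/L.
C = Vt/(Pplat − PEEP) = 370.0 / (18.0 − 9) = 370.0/9.0 = 41.111 mL/cmH2O.
τ = R × C = 8.4 × 0.04111 L/cmH2O = 0.3453 s.
t = −τ·ln(1 − 0.92) = −0.3453·ln(0.08) = 0.8721 s.

0.87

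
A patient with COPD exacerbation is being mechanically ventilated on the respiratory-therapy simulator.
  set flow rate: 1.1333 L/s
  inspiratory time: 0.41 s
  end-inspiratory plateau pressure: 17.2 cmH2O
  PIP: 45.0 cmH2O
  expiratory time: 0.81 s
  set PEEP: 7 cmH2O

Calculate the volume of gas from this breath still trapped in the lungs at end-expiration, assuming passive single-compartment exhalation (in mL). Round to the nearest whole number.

Vt = flow × Ti = 1.1333 L/s × 0.41 s × 1000 mL/L = 464.65 mL.
R = (PIP − Pplat)/V̇ = (45.0 − 17.2) / 1.1333 = 27.8/1.1333 = 24.53 cmH2O·s/L.
C = Vt/(Pplat − PEEP) = 464.65 / (17.2 − 7) = 464.65/10.2 = 45.554 mL/cmH2O.
τ = R × C = 24.53 × 0.04555 L/cmH2O = 1.117 s.
Fraction remaining = e^(−Te/τ) = e^(−0.81/1.117) = 0.4842.
Trapped volume = 464.65 × 0.4842 = 224.98 mL.

225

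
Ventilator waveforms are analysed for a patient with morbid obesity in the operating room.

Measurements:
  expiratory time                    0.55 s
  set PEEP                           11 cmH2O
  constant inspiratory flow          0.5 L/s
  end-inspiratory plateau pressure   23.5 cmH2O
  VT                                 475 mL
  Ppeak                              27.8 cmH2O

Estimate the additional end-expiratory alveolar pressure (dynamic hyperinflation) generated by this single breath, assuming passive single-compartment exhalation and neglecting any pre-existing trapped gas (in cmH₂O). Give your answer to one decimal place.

2.3

R = (PIP − Pplat)/V̇ = (27.8 − 23.5) / 0.5 = 4.3/0.5 = 8.6 cmH2O·s/L.
C = Vt/(Pplat − PEEP) = 475.0 / (23.5 − 11) = 475.0/12.5 = 38.0 mL/cmH2O.
τ = R × C = 8.6 × 0.038 L/cmH2O = 0.3268 s.
Fraction remaining = e^(−Te/τ) = e^(−0.55/0.3268) = 0.1858; trapped volume = 475.0 × 0.1858 = 88.255 mL.
Additional alveolar pressure from trapping ≈ V_trapped / C = 88.255 / 38.0 = 2.323 cmH2O.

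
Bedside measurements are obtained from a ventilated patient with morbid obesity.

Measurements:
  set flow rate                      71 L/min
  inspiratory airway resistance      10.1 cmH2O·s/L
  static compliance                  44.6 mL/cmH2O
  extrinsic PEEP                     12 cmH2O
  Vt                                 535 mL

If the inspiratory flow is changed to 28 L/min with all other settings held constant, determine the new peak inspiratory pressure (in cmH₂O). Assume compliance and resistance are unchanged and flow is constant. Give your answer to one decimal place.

28.7

Flow: 71 L/min ÷ 60 = 1.1833 L/s.
New flow: 28 L/min ÷ 60 = 0.4667 L/s.
PIP = Vt/C + R·V̇ + PEEP (constant-flow equation of motion).
Only the resistive term changes: ΔPIP = R × ΔV̇ = 10.1 × (0.4667 − 1.1833) = 10.1 × -0.7166 = -7.238 cmH2O.
Original PIP = 535/44.6 + 10.1×1.1833 + 12 = 35.947 cmH2O; new PIP = 35.947 + (-7.238) = 28.709 cmH2O.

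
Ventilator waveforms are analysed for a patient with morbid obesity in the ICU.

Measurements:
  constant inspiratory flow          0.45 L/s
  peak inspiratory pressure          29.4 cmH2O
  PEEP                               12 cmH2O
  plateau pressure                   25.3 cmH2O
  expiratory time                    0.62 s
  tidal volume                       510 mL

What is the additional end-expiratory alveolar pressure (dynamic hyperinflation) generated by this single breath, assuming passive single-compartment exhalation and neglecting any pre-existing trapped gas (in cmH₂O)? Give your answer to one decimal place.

R = (PIP − Pplat)/V̇ = (29.4 − 25.3) / 0.45 = 4.1/0.45 = 9.111 cmH2O·s/L.
C = Vt/(Pplat − PEEP) = 510.0 / (25.3 − 12) = 510.0/13.3 = 38.346 mL/cmH2O.
τ = R × C = 9.111 × 0.03835 L/cmH2O = 0.3494 s.
Fraction remaining = e^(−Te/τ) = e^(−0.62/0.3494) = 0.1696; trapped volume = 510.0 × 0.1696 = 86.496 mL.
Additional alveolar pressure from trapping ≈ V_trapped / C = 86.496 / 38.346 = 2.256 cmH2O.

2.3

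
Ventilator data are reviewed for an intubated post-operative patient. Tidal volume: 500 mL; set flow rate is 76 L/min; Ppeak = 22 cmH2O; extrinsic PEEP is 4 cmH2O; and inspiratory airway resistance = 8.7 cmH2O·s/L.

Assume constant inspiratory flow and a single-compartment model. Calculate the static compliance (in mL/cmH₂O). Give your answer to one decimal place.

71.6

Flow: 76 L/min ÷ 60 = 1.2667 L/s.
Equation of motion (constant flow): PIP = Vt/C + R·V̇ + PEEP.
Vt/C = PIP − R·V̇ − PEEP = 22 − 8.7×1.2667 − 4 = 22 − 11.02 − 4 = 6.98 cmH2O.
C = Vt / 6.98 = 500 / 6.98 = 71.633 mL/cmH2O.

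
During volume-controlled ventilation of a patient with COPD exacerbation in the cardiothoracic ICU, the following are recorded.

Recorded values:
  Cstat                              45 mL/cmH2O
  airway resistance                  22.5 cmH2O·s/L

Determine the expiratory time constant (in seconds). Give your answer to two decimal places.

τ = R × C = 22.5 × 45 mL/cmH2O = 22.5 × 0.045 L/cmH2O = 1.013 s.

1.01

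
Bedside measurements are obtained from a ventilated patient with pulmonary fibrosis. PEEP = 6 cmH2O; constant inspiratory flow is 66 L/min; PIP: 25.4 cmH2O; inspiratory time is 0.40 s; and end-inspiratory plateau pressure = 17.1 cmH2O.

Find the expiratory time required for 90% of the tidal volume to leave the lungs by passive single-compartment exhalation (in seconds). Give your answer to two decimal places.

0.69

Flow: 66 L/min ÷ 60 = 1.1 L/s.
Vt = flow × Ti = 1.1 L/s × 0.40 s × 1000 mL/L = 440.0 mL.
R = (PIP − Pplat)/V̇ = (25.4 − 17.1) / 1.1 = 8.3/1.1 = 7.545 cmH2O·s/L.
C = Vt/(Pplat − PEEP) = 440.0 / (17.1 − 6) = 440.0/11.1 = 39.64 mL/cmH2O.
τ = R × C = 7.545 × 0.03964 L/cmH2O = 0.2991 s.
t = −τ·ln(1 − 0.90) = −0.2991·ln(0.1) = 0.6887 s.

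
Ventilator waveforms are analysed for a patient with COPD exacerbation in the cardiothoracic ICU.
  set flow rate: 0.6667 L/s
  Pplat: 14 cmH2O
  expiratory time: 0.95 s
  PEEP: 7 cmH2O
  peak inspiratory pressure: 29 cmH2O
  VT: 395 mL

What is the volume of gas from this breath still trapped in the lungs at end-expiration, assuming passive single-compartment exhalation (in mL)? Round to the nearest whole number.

187

R = (PIP − Pplat)/V̇ = (29 − 14) / 0.6667 = 15.0/0.6667 = 22.499 cmH2O·s/L.
C = Vt/(Pplat − PEEP) = 395.0 / (14 − 7) = 395.0/7.0 = 56.429 mL/cmH2O.
τ = R × C = 22.499 × 0.05643 L/cmH2O = 1.27 s.
Fraction remaining = e^(−Te/τ) = e^(−0.95/1.27) = 0.4733.
Trapped volume = 395.0 × 0.4733 = 186.95 mL.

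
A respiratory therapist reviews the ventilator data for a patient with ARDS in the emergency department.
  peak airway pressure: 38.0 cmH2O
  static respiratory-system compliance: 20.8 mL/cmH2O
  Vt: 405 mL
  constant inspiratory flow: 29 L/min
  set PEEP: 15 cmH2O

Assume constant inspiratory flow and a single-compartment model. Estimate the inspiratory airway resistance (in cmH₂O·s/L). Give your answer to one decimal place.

7.3

Flow: 29 L/min ÷ 60 = 0.4833 L/s.
Equation of motion (constant flow): PIP = Vt/C + R·V̇ + PEEP.
R·V̇ = PIP − Vt/C − PEEP = 38.0 − 405/20.8 − 15 = 38.0 − 19.471 − 15 = 3.529 cmH2O.
R = 3.529 / 0.4833 = 7.302 cmH2O·s/L.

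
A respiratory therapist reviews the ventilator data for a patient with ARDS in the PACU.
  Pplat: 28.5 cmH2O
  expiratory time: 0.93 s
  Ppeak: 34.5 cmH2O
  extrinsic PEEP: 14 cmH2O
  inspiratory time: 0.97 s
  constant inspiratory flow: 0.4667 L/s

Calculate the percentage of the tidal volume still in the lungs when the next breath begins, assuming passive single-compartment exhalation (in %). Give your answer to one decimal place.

9.9

Vt = flow × Ti = 0.4667 L/s × 0.97 s × 1000 mL/L = 452.7 mL.
R = (PIP − Pplat)/V̇ = (34.5 − 28.5) / 0.4667 = 6.0/0.4667 = 12.856 cmH2O·s/L.
C = Vt/(Pplat − PEEP) = 452.7 / (28.5 − 14) = 452.7/14.5 = 31.221 mL/cmH2O.
τ = R × C = 12.856 × 0.03122 L/cmH2O = 0.4014 s.
Fraction remaining at end-expiration = e^(−Te/τ) = e^(−0.93/0.4014) = 0.09858 → 9.858%.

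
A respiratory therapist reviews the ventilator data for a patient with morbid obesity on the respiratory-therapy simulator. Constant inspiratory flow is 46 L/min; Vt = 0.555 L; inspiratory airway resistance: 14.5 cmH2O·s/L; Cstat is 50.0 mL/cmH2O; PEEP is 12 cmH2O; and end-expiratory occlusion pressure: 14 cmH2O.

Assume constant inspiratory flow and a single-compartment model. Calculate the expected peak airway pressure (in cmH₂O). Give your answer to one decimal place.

Flow: 46 L/min ÷ 60 = 0.7667 L/s.
Total PEEP = 14 cmH2O (set 12 + intrinsic 2); this is the baseline alveolar pressure.
Equation of motion (constant flow): PIP = Vt/C + R·V̇ + PEEP.
PIP = 555/50.0 + 14.5×0.7667 + 14 = 11.1 + 11.117 + 14 = 36.217 cmH2O.

36.2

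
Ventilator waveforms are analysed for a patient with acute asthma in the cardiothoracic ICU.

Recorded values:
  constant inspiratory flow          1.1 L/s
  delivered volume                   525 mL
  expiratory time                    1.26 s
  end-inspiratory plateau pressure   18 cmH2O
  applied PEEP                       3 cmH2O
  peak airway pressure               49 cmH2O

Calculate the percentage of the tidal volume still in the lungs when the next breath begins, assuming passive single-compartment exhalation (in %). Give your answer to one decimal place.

R = (PIP − Pplat)/V̇ = (49 − 18) / 1.1 = 31.0/1.1 = 28.182 cmH2O·s/L.
C = Vt/(Pplat − PEEP) = 525.0 / (18 − 3) = 525.0/15.0 = 35.0 mL/cmH2O.
τ = R × C = 28.182 × 0.035 L/cmH2O = 0.9864 s.
Fraction remaining at end-expiration = e^(−Te/τ) = e^(−1.26/0.9864) = 0.2788 → 27.88%.

27.9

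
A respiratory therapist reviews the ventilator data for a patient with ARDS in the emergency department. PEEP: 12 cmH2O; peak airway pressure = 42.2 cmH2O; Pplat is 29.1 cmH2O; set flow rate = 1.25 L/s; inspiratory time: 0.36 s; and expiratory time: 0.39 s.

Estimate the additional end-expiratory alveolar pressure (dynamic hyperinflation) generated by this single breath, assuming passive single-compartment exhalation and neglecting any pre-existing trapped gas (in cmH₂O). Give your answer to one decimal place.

4.2

Vt = flow × Ti = 1.25 L/s × 0.36 s × 1000 mL/L = 450.0 mL.
R = (PIP − Pplat)/V̇ = (42.2 − 29.1) / 1.25 = 13.1/1.25 = 10.48 cmH2O·s/L.
C = Vt/(Pplat − PEEP) = 450.0 / (29.1 − 12) = 450.0/17.1 = 26.316 mL/cmH2O.
τ = R × C = 10.48 × 0.02632 L/cmH2O = 0.2758 s.
Fraction remaining = e^(−Te/τ) = e^(−0.39/0.2758) = 0.2432; trapped volume = 450.0 × 0.2432 = 109.44 mL.
Additional alveolar pressure from trapping ≈ V_trapped / C = 109.44 / 26.316 = 4.159 cmH2O.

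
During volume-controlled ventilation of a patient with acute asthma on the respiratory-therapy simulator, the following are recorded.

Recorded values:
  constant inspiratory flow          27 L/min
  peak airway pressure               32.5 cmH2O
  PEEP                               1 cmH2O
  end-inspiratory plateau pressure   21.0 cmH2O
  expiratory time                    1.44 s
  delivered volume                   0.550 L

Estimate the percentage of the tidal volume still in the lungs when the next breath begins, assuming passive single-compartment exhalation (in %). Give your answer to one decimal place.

Flow: 27 L/min ÷ 60 = 0.45 L/s.
R = (PIP − Pplat)/V̇ = (32.5 − 21.0) / 0.45 = 11.5/0.45 = 25.556 cmH2O·s/L.
C = Vt/(Pplat − PEEP) = 550.0 / (21.0 − 1) = 550.0/20.0 = 27.5 mL/cmH2O.
τ = R × C = 25.556 × 0.0275 L/cmH2O = 0.7028 s.
Fraction remaining at end-expiration = e^(−Te/τ) = e^(−1.44/0.7028) = 0.1289 → 12.89%.

12.9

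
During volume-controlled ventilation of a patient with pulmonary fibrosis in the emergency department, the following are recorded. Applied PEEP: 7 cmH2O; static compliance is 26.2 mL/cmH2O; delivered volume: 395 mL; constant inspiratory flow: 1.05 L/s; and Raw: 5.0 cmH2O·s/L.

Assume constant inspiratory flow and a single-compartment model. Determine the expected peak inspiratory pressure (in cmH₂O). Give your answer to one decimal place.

Equation of motion (constant flow): PIP = Vt/C + R·V̇ + PEEP.
PIP = 395/26.2 + 5.0×1.05 + 7 = 15.076 + 5.25 + 7 = 27.326 cmH2O.

27.3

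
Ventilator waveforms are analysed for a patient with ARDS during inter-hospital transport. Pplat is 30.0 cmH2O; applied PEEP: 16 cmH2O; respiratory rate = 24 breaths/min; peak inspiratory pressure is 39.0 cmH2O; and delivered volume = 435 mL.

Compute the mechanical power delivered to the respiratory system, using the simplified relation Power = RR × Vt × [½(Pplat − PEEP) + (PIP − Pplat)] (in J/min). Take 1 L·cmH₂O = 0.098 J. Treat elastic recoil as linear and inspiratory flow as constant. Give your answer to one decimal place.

Per-breath work = Vt × [½(Pplat−PEEP) + (PIP−Pplat)] = 0.435 × [0.5×14.0 + 9.0] = 0.435 × 16.0 = 6.96 L·cmH2O.
Power = 24 × 6.96 = 167.04 L·cmH2O/min.
× 0.098 J/(L·cmH2O) → 16.37 J/min.

16.4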